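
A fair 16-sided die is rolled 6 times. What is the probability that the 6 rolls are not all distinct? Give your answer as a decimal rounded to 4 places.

P(all 6 different) = 16/16 · 15/16 · ··· · 11/16 ≈ 0.3437.
P(at least two equal) = 1 − 0.3437 = 0.6563.

0.6563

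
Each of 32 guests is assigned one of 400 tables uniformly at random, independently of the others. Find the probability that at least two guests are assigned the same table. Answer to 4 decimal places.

It's easier to compute the probability that all 32 are distinct.
P(all distinct) = 400/400 · 399/400 · ··· · 369/400 ≈ 0.2797.
So the probability of at least one match is 1 − 0.2797 = 0.7203.

0.7203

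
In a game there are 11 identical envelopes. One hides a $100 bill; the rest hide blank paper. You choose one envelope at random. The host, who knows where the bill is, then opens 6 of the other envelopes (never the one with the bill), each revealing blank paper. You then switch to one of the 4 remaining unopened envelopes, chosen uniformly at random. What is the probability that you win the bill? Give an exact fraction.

5/22

Your original envelope holds the bill with probability 1/11, so the other 10 collectively hold it with probability 10/11.
The host can always find 6 empty envelopes to open, so the reveals don't change that 10/11; it is now spread over the 4 remaining unopened envelopes.
P(win by switching) = (10/11) · (1/4) = 5/22.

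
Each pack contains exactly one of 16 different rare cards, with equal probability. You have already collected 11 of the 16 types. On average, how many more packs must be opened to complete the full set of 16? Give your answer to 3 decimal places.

36.533

Starting from 11 distinct types, each trial gives a new one with probability (16−i)/16 when i types are held, so the wait for the next new type is 16/(16−i).
E = 16/5 + 16/4 + 16/3 + 16/2 + 16/1 = 548/15 ≈ 36.533.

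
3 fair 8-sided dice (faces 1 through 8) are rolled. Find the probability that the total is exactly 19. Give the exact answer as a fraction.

21/512

There are 8^3 = 512 equally likely outcomes.
The number of ordered 3-tuples from {1,…,8} summing to 19 is 21.
P(sum = 19) = 21/512.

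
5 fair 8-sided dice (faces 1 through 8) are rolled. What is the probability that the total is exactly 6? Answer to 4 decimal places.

0.0002

There are 8^5 = 32768 equally likely outcomes.
The number of ordered 5-tuples from {1,…,8} summing to 6 is 5.
P(sum = 6) = 5/32768 ≈ 0.0002.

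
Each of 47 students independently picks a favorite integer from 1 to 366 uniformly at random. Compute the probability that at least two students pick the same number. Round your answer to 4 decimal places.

It's easier to compute the probability that all 47 are distinct.
P(all distinct) = 366/366 · 365/366 · ··· · 320/366 ≈ 0.0456.
So the probability of at least one match is 1 − 0.0456 = 0.9544.

0.9544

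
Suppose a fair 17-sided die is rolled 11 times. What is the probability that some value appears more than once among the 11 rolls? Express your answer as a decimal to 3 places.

0.986

P(all 11 different) = 17/17 · 16/17 · ··· · 7/17 ≈ 0.014.
P(at least two equal) = 1 − 0.014 = 0.986.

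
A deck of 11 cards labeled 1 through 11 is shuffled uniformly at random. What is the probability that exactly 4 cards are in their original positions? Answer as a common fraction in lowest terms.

Choose which 4 of the 11 are fixed: C(11,4) = 330 ways.
The remaining 7 must have no fixed point: D(7) = 1854.
P = 330·1854/39916800 = 103/6720.

103/6720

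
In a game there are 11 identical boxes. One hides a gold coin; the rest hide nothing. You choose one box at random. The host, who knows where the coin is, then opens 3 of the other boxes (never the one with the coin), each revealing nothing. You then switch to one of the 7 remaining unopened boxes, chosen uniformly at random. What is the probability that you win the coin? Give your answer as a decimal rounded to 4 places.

Your original box holds the coin with probability 1/11, so the other 10 collectively hold it with probability 10/11.
The host can always find 3 empty boxes to open, so the reveals don't change that 10/11; it is now spread over the 7 remaining unopened boxes.
P(win by switching) = (10/11) · (1/7) = 10/77 ≈ 0.1299.

0.1299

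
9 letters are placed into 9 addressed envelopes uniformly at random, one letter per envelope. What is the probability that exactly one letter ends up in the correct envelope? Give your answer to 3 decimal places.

Choose which one is fixed: C(9,1) = 9 ways.
The remaining 8 must have no fixed point: D(8) = 14833.
P = 9·14833/362880 = 2119/5760 ≈ 0.368.

0.368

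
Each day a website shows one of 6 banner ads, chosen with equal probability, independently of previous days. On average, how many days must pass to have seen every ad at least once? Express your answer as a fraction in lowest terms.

After i distinct types are collected, each trial gives a new one with probability (6−i)/6, so the expected wait for the next new type is 6/(6−i).
E = 6/6 + 6/5 + 6/4 + 6/3 + 6/2 + 6/1 = 147/10.

147/10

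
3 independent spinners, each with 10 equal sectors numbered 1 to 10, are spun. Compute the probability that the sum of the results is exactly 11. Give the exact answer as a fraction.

9/200

There are 10^3 = 1000 equally likely outcomes.
The number of ordered 3-tuples from {1,…,10} summing to 11 is 45.
P(sum = 11) = 45/1000 = 9/200.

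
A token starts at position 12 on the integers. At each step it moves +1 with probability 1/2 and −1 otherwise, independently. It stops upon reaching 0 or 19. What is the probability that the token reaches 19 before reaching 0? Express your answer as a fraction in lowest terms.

With a fair step, P(i) = ½P(i−1) + ½P(i+1) with P(0)=0, P(19)=1 has the linear solution P(i) = i/19.
P(12) = 12/19.

12/19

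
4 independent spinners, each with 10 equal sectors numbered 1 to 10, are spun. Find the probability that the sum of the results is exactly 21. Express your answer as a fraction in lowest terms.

There are 10^4 = 10000 equally likely outcomes.
The number of ordered 4-tuples from {1,…,10} summing to 21 is 660.
P(sum = 21) = 660/10000 = 33/500.

33/500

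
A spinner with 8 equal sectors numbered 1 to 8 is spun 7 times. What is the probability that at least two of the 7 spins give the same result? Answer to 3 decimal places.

0.981

P(all 7 different) = 8/8 · 7/8 · ··· · 2/8 ≈ 0.019.
P(at least two equal) = 1 − 0.019 = 0.981.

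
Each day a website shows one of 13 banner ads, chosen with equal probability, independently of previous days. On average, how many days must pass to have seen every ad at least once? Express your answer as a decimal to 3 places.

41.342

After i distinct types are collected, each trial gives a new one with probability (13−i)/13, so the expected wait for the next new type is 13/(13−i).
E = 13/13 + 13/12 + 13/11 + 13/10 + 13/9 + 13/8 + 13/7 + 13/6 + 13/5 + 13/4 + 13/3 + 13/2 + 13/1 = 1145993/27720 ≈ 41.342.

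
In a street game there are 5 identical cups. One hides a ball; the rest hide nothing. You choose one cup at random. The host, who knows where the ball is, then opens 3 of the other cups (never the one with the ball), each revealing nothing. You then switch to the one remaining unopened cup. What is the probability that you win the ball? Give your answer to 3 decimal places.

Your original cup holds the ball with probability 1/5, so the other 4 collectively hold it with probability 4/5.
The host can always find 3 empty cups to open, so the reveals don't change that 4/5; it is now spread over the 1 remaining unopened cup.
P(win by switching) = (4/5) · (1/1) = 4/5 ≈ 0.800.

0.800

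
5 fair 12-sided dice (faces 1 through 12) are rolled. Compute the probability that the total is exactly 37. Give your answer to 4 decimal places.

0.0431

There are 12^5 = 248832 equally likely outcomes.
The number of ordered 5-tuples from {1,…,12} summing to 37 is 10725.
P(sum = 37) = 10725/248832 = 3575/82944 ≈ 0.0431.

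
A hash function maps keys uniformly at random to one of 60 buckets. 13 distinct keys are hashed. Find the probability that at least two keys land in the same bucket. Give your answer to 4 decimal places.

It's easier to compute the probability that all 13 are distinct.
P(all distinct) = 60/60 · 59/60 · ··· · 48/60 ≈ 0.2463.
So the probability of at least one match is 1 − 0.2463 = 0.7537.

0.7537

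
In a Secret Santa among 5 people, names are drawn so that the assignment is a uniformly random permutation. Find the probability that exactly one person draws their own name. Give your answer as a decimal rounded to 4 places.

Choose which one is fixed: C(5,1) = 5 ways.
The remaining 4 must have no fixed point: D(4) = 9.
P = 5·9/120 = 3/8 ≈ 0.3750.

0.3750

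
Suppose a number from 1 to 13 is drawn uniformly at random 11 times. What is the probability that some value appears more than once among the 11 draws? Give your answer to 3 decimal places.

0.998

P(all 11 different) = 13/13 · 12/13 · ··· · 3/13 ≈ 0.002.
P(at least two equal) = 1 − 0.002 = 0.998.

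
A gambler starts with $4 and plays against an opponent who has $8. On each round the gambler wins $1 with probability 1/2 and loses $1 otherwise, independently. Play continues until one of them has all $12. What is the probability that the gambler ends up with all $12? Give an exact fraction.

With a fair step, P(i) = ½P(i−1) + ½P(i+1) with P(0)=0, P(12)=1 has the linear solution P(i) = i/12.
P(4) = 4/12 = 1/3.

1/3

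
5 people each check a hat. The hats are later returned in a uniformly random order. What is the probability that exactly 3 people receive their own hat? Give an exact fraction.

1/12

Choose which 3 of the 5 are fixed: C(5,3) = 10 ways.
The remaining 2 must have no fixed point: D(2) = 1.
P = 10·1/120 = 1/12.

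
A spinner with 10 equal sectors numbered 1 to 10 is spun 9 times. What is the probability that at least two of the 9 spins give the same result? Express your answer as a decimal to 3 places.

0.996

P(all 9 different) = 10/10 · 9/10 · ··· · 2/10 ≈ 0.004.
P(at least two equal) = 1 − 0.004 = 0.996.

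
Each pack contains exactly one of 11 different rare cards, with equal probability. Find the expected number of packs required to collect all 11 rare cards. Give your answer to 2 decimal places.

33.22

After i distinct types are collected, each trial gives a new one with probability (11−i)/11, so the expected wait for the next new type is 11/(11−i).
E = 11/11 + 11/10 + 11/9 + 11/8 + 11/7 + 11/6 + 11/5 + 11/4 + 11/3 + 11/2 + 11/1 = 83711/2520 ≈ 33.22.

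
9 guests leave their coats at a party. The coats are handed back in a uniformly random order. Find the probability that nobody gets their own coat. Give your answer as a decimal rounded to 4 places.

This is the derangement probability: permutations of 9 with no fixed point.
D(9) = 9! · (1 − 1/1! + 1/2! − ··· + (−1)^9/9!) = 133496.
P = 133496/362880 = 16687/45360 ≈ 0.3679.

0.3679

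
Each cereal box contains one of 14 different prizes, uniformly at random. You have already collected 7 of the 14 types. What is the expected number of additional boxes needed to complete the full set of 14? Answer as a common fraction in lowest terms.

Starting from 7 distinct types, each trial gives a new one with probability (14−i)/14 when i types are held, so the wait for the next new type is 14/(14−i).
E = 14/7 + 14/6 + 14/5 + 14/4 + 14/3 + 14/2 + 14/1 = 363/10.

363/10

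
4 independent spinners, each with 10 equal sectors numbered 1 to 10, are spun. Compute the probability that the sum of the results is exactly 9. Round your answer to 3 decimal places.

0.006

There are 10^4 = 10000 equally likely outcomes.
The number of ordered 4-tuples from {1,…,10} summing to 9 is 56.
P(sum = 9) = 56/10000 = 7/1250 ≈ 0.006.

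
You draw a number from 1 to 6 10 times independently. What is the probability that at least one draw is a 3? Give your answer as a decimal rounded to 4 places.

P(no draw is a 3) = (5/6)^10 ≈ 0.1615.
P(at least one) = 1 − 0.1615 = 0.8385.

0.8385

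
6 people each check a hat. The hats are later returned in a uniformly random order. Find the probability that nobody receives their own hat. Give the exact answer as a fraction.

53/144

This is the derangement probability: permutations of 6 with no fixed point.
D(6) = 6! · (1 − 1/1! + 1/2! − ··· + (−1)^6/6!) = 265.
P = 265/720 = 53/144.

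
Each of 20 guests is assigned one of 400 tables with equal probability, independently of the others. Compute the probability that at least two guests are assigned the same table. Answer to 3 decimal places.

0.383

It's easier to compute the probability that all 20 are distinct.
P(all distinct) = 400/400 · 399/400 · ··· · 381/400 ≈ 0.617.
So the probability of at least one match is 1 − 0.617 = 0.383.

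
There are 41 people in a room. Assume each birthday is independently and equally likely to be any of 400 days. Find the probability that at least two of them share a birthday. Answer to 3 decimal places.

It's easier to compute the probability that all 41 are distinct.
P(all distinct) = 400/400 · 399/400 · ··· · 360/400 ≈ 0.120.
So the probability of at least one match is 1 − 0.120 = 0.880.

0.880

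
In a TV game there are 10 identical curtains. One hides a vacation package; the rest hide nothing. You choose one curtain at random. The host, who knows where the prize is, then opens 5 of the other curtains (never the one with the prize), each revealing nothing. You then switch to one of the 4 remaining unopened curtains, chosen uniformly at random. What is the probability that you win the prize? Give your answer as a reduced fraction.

Your original curtain holds the prize with probability 1/10, so the other 9 collectively hold it with probability 9/10.
The host can always find 5 empty curtains to open, so the reveals don't change that 9/10; it is now spread over the 4 remaining unopened curtains.
P(win by switching) = (9/10) · (1/4) = 9/40.

9/40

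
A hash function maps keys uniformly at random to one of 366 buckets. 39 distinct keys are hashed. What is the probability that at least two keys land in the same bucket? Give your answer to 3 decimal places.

It's easier to compute the probability that all 39 are distinct.
P(all distinct) = 366/366 · 365/366 · ··· · 328/366 ≈ 0.123.
So the probability of at least one match is 1 − 0.123 = 0.877.

0.877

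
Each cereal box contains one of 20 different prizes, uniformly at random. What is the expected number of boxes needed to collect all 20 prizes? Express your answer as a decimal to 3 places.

71.955

After i distinct types are collected, each trial gives a new one with probability (20−i)/20, so the expected wait for the next new type is 20/(20−i).
E = 20/20 + 20/19 + 20/18 + 20/17 + 20/16 + 20/15 + 20/14 + 20/13 + 20/12 + 20/11 + 20/10 + 20/9 + 20/8 + 20/7 + 20/6 + 20/5 + 20/4 + 20/3 + 20/2 + 20/1 = 279175675/3879876 ≈ 71.955.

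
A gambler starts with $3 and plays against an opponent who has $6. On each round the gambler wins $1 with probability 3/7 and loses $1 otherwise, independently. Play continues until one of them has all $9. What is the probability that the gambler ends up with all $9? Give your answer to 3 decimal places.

0.111

Let r = q/p = (4/7)/(3/7) = 4/3. The recurrence P(i) = p·P(i+1) + q·P(i−1) with P(0)=0, P(9)=1 gives P(i) = (1 − r^i)/(1 − r^9).
P(3) = (1 − (4/3)^3) / (1 − (4/3)^9) = 729/6553 ≈ 0.111.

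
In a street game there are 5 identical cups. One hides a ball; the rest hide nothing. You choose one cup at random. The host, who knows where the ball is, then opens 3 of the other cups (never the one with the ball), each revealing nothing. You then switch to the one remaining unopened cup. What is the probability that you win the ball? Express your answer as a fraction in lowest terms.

4/5

Your original cup holds the ball with probability 1/5, so the other 4 collectively hold it with probability 4/5.
The host can always find 3 empty cups to open, so the reveals don't change that 4/5; it is now spread over the 1 remaining unopened cup.
P(win by switching) = (4/5) · (1/1) = 4/5.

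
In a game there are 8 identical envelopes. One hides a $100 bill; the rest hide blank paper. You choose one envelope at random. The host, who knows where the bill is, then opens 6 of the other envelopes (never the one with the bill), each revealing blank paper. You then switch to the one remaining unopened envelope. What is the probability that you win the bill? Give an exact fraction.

Your original envelope holds the bill with probability 1/8, so the other 7 collectively hold it with probability 7/8.
The host can always find 6 empty envelopes to open, so the reveals don't change that 7/8; it is now spread over the 1 remaining unopened envelope.
P(win by switching) = (7/8) · (1/1) = 7/8.

7/8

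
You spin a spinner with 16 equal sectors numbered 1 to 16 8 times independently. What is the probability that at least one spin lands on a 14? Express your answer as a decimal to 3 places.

P(no spin lands on a 14) = (15/16)^8 ≈ 0.597.
P(at least one) = 1 − 0.597 = 0.403.

0.403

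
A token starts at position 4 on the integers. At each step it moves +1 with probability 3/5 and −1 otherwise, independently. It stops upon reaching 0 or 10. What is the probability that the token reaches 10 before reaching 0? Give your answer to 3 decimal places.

Let r = q/p = (2/5)/(3/5) = 2/3. The recurrence P(i) = p·P(i+1) + q·P(i−1) with P(0)=0, P(10)=1 gives P(i) = (1 − r^i)/(1 − r^10).
P(4) = (1 − (2/3)^4) / (1 − (2/3)^10) = 9477/11605 ≈ 0.817.

0.817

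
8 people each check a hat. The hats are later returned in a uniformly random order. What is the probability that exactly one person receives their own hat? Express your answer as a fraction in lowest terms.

Choose which one is fixed: C(8,1) = 8 ways.
The remaining 7 must have no fixed point: D(7) = 1854.
P = 8·1854/40320 = 103/280.

103/280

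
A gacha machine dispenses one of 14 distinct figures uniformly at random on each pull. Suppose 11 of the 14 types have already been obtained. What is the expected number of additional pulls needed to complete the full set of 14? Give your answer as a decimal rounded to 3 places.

25.667

Starting from 11 distinct types, each trial gives a new one with probability (14−i)/14 when i types are held, so the wait for the next new type is 14/(14−i).
E = 14/3 + 14/2 + 14/1 = 77/3 ≈ 25.667.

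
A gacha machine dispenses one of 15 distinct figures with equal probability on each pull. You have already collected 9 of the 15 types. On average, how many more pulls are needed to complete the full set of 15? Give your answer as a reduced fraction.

147/4

Starting from 9 distinct types, each trial gives a new one with probability (15−i)/15 when i types are held, so the wait for the next new type is 15/(15−i).
E = 15/6 + 15/5 + 15/4 + 15/3 + 15/2 + 15/1 = 147/4.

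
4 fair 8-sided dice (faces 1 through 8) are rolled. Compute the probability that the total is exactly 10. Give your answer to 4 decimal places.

There are 8^4 = 4096 equally likely outcomes.
The number of ordered 4-tuples from {1,…,8} summing to 10 is 84.
P(sum = 10) = 84/4096 = 21/1024 ≈ 0.0205.

0.0205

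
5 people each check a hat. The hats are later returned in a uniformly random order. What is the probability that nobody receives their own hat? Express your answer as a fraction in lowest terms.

This is the derangement probability: permutations of 5 with no fixed point.
D(5) = 5! · (1 − 1/1! + 1/2! − ··· + (−1)^5/5!) = 44.
P = 44/120 = 11/30.

11/30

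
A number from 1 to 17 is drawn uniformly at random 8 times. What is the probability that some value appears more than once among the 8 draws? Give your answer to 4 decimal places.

0.8595

P(all 8 different) = 17/17 · 16/17 · ··· · 10/17 ≈ 0.1405.
P(at least two equal) = 1 − 0.1405 = 0.8595.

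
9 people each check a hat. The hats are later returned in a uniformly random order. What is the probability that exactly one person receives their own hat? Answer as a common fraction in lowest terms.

Choose which one is fixed: C(9,1) = 9 ways.
The remaining 8 must have no fixed point: D(8) = 14833.
P = 9·14833/362880 = 2119/5760.

2119/5760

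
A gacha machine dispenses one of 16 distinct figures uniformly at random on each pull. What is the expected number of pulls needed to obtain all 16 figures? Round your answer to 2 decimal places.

After i distinct types are collected, each trial gives a new one with probability (16−i)/16, so the expected wait for the next new type is 16/(16−i).
E = 16/16 + 16/15 + 16/14 + 16/13 + 16/12 + 16/11 + 16/10 + 16/9 + 16/8 + 16/7 + 16/6 + 16/5 + 16/4 + 16/3 + 16/2 + 16/1 = 2436559/45045 ≈ 54.09.

54.09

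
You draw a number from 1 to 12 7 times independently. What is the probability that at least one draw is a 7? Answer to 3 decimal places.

P(no draw is a 7) = (11/12)^7 ≈ 0.544.
P(at least one) = 1 − 0.544 = 0.456.

0.456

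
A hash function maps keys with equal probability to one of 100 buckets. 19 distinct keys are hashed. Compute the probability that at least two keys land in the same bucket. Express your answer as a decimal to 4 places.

It's easier to compute the probability that all 19 are distinct.
P(all distinct) = 100/100 · 99/100 · ··· · 82/100 ≈ 0.1610.
So the probability of at least one match is 1 − 0.1610 = 0.8390.

0.8390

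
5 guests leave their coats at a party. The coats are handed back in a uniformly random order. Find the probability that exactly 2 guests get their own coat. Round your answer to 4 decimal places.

Choose which 2 of the 5 are fixed: C(5,2) = 10 ways.
The remaining 3 must have no fixed point: D(3) = 2.
P = 10·2/120 = 1/6 ≈ 0.1667.

0.1667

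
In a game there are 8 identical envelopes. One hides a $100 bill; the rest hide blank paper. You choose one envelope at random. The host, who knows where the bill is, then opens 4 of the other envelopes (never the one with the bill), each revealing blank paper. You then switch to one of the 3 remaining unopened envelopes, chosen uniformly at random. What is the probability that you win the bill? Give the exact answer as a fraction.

Your original envelope holds the bill with probability 1/8, so the other 7 collectively hold it with probability 7/8.
The host can always find 4 empty envelopes to open, so the reveals don't change that 7/8; it is now spread over the 3 remaining unopened envelopes.
P(win by switching) = (7/8) · (1/3) = 7/24.

7/24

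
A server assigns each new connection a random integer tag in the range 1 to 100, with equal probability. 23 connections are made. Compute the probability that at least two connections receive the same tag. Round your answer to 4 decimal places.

0.9357

It's easier to compute the probability that all 23 are distinct.
P(all distinct) = 100/100 · 99/100 · ··· · 78/100 ≈ 0.0643.
So the probability of at least one match is 1 − 0.0643 = 0.9357.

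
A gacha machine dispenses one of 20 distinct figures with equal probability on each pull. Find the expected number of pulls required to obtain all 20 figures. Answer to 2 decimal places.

71.95

After i distinct types are collected, each trial gives a new one with probability (20−i)/20, so the expected wait for the next new type is 20/(20−i).
E = 20/20 + 20/19 + 20/18 + 20/17 + 20/16 + 20/15 + 20/14 + 20/13 + 20/12 + 20/11 + 20/10 + 20/9 + 20/8 + 20/7 + 20/6 + 20/5 + 20/4 + 20/3 + 20/2 + 20/1 = 279175675/3879876 ≈ 71.95.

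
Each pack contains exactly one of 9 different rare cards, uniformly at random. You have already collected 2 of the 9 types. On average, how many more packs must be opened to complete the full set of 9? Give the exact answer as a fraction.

3267/140

Starting from 2 distinct types, each trial gives a new one with probability (9−i)/9 when i types are held, so the wait for the next new type is 9/(9−i).
E = 9/7 + 9/6 + 9/5 + 9/4 + 9/3 + 9/2 + 9/1 = 3267/140.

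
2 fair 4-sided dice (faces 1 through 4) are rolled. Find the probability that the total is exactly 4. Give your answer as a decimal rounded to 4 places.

0.1875

There are 4^2 = 16 equally likely outcomes.
The number of ordered 2-tuples from {1,…,4} summing to 4 is 3.
P(sum = 4) = 3/16 ≈ 0.1875.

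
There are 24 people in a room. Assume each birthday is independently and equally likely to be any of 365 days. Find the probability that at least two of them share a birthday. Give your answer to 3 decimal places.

0.538

It's easier to compute the probability that all 24 are distinct.
P(all distinct) = 365/365 · 364/365 · ··· · 342/365 ≈ 0.462.
So the probability of at least one match is 1 − 0.462 = 0.538.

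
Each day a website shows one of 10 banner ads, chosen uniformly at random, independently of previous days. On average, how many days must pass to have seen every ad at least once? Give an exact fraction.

7381/252

After i distinct types are collected, each trial gives a new one with probability (10−i)/10, so the expected wait for the next new type is 10/(10−i).
E = 10/10 + 10/9 + 10/8 + 10/7 + 10/6 + 10/5 + 10/4 + 10/3 + 10/2 + 10/1 = 7381/252.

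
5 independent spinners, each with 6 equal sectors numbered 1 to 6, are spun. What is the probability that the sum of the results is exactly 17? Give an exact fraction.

65/648

There are 6^5 = 7776 equally likely outcomes.
The number of ordered 5-tuples from {1,…,6} summing to 17 is 780.
P(sum = 17) = 780/7776 = 65/648.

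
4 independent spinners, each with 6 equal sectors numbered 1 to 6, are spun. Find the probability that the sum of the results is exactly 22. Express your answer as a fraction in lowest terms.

5/648

There are 6^4 = 1296 equally likely outcomes.
The number of ordered 4-tuples from {1,…,6} summing to 22 is 10.
P(sum = 22) = 10/1296 = 5/648.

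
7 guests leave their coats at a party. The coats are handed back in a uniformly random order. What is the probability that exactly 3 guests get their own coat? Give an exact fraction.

1/16

Choose which 3 of the 7 are fixed: C(7,3) = 35 ways.
The remaining 4 must have no fixed point: D(4) = 9.
P = 35·9/5040 = 1/16.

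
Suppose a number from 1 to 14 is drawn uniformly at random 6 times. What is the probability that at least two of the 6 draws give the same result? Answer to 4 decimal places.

0.7128

P(all 6 different) = 14/14 · 13/14 · ··· · 9/14 ≈ 0.2872.
P(at least two equal) = 1 − 0.2872 = 0.7128.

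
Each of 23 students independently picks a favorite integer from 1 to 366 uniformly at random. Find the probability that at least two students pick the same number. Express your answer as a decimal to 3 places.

It's easier to compute the probability that all 23 are distinct.
P(all distinct) = 366/366 · 365/366 · ··· · 344/366 ≈ 0.494.
So the probability of at least one match is 1 − 0.494 = 0.506.

0.506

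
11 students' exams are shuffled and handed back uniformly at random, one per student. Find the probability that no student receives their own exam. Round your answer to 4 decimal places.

This is the derangement probability: permutations of 11 with no fixed point.
D(11) = 11! · (1 − 1/1! + 1/2! − ··· + (−1)^11/11!) = 14684570.
P = 14684570/39916800 = 1468457/3991680 ≈ 0.3679.

0.3679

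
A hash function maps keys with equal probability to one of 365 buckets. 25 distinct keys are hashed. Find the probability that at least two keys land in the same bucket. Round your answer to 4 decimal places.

0.5687

It's easier to compute the probability that all 25 are distinct.
P(all distinct) = 365/365 · 364/365 · ··· · 341/365 ≈ 0.4313.
So the probability of at least one match is 1 − 0.4313 = 0.5687.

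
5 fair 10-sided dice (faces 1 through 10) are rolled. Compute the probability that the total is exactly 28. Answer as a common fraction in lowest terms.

There are 10^5 = 100000 equally likely outcomes.
The number of ordered 5-tuples from {1,…,10} summing to 28 is 6000.
P(sum = 28) = 6000/100000 = 3/50.

3/50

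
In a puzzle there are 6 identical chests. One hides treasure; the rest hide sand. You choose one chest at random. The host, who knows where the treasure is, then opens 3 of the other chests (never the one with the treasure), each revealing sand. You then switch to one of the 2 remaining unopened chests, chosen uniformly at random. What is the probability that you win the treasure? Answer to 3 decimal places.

Your original chest holds the treasure with probability 1/6, so the other 5 collectively hold it with probability 5/6.
The host can always find 3 empty chests to open, so the reveals don't change that 5/6; it is now spread over the 2 remaining unopened chests.
P(win by switching) = (5/6) · (1/2) = 5/12 ≈ 0.417.

0.417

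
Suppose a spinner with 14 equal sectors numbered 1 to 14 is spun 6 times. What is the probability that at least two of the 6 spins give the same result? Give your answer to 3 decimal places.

0.713

P(all 6 different) = 14/14 · 13/14 · ··· · 9/14 ≈ 0.287.
P(at least two equal) = 1 − 0.287 = 0.713.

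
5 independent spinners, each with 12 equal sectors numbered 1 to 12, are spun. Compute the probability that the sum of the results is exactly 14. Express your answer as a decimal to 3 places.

There are 12^5 = 248832 equally likely outcomes.
The number of ordered 5-tuples from {1,…,12} summing to 14 is 715.
P(sum = 14) = 715/248832 ≈ 0.003.

0.003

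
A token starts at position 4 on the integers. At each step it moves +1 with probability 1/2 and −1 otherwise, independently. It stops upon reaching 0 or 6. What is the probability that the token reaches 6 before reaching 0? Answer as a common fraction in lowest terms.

2/3

With a fair step, P(i) = ½P(i−1) + ½P(i+1) with P(0)=0, P(6)=1 has the linear solution P(i) = i/6.
P(4) = 4/6 = 2/3.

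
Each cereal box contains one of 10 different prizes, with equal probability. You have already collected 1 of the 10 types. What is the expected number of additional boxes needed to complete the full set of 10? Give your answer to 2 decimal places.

28.29

Starting from 1 distinct type, each trial gives a new one with probability (10−i)/10 when i types are held, so the wait for the next new type is 10/(10−i).
E = 10/9 + 10/8 + 10/7 + 10/6 + 10/5 + 10/4 + 10/3 + 10/2 + 10/1 = 7129/252 ≈ 28.29.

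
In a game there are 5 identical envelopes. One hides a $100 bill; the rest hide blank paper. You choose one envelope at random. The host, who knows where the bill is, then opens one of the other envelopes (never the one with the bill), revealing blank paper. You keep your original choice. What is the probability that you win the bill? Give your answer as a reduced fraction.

The host can always open an empty envelope regardless of your choice, so this gives no information about your original envelope.
P(win by staying) = 1/5.

1/5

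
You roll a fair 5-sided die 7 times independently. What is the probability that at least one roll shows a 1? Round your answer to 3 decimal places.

0.790

P(no roll shows a 1) = (4/5)^7 ≈ 0.210.
P(at least one) = 1 − 0.210 = 0.790.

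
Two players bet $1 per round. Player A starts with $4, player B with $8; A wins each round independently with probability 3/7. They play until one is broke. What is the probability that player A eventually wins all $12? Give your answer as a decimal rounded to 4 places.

Let r = q/p = (4/7)/(3/7) = 4/3. The recurrence P(i) = p·P(i+1) + q·P(i−1) with P(0)=0, P(12)=1 gives P(i) = (1 − r^i)/(1 − r^12).
P(4) = (1 − (4/3)^4) / (1 − (4/3)^12) = 6561/92833 ≈ 0.0707.

0.0707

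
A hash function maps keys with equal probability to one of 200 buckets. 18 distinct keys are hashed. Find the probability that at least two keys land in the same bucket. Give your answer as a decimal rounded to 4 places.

0.5454

It's easier to compute the probability that all 18 are distinct.
P(all distinct) = 200/200 · 199/200 · ··· · 183/200 ≈ 0.4546.
So the probability of at least one match is 1 − 0.4546 = 0.5454.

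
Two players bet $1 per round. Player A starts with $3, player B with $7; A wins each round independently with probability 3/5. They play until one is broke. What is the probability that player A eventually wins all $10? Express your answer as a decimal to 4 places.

0.7161

Let r = q/p = (2/5)/(3/5) = 2/3. The recurrence P(i) = p·P(i+1) + q·P(i−1) with P(0)=0, P(10)=1 gives P(i) = (1 − r^i)/(1 − r^10).
P(3) = (1 − (2/3)^3) / (1 − (2/3)^10) = 41553/58025 ≈ 0.7161.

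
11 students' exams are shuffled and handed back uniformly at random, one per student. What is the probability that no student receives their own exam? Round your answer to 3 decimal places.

This is the derangement probability: permutations of 11 with no fixed point.
D(11) = 11! · (1 − 1/1! + 1/2! − ··· + (−1)^11/11!) = 14684570.
P = 14684570/39916800 = 1468457/3991680 ≈ 0.368.

0.368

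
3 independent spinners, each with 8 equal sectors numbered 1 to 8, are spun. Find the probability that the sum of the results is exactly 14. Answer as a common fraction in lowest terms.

There are 8^3 = 512 equally likely outcomes.
The number of ordered 3-tuples from {1,…,8} summing to 14 is 48.
P(sum = 14) = 48/512 = 3/32.

3/32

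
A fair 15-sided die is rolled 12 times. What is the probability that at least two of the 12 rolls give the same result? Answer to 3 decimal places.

0.998

P(all 12 different) = 15/15 · 14/15 · ··· · 4/15 ≈ 0.002.
P(at least two equal) = 1 − 0.002 = 0.998.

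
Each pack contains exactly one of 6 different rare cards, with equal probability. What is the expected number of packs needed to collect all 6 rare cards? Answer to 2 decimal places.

After i distinct types are collected, each trial gives a new one with probability (6−i)/6, so the expected wait for the next new type is 6/(6−i).
E = 6/6 + 6/5 + 6/4 + 6/3 + 6/2 + 6/1 = 147/10 ≈ 14.70.

14.70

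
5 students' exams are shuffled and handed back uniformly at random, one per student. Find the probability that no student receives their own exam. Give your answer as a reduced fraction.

11/30

This is the derangement probability: permutations of 5 with no fixed point.
D(5) = 5! · (1 − 1/1! + 1/2! − ··· + (−1)^5/5!) = 44.
P = 44/120 = 11/30.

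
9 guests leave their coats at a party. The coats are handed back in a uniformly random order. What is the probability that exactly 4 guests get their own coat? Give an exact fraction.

11/720

Choose which 4 of the 9 are fixed: C(9,4) = 126 ways.
The remaining 5 must have no fixed point: D(5) = 44.
P = 126·44/362880 = 11/720.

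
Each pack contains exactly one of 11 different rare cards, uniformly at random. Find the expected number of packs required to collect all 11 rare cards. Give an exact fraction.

83711/2520

After i distinct types are collected, each trial gives a new one with probability (11−i)/11, so the expected wait for the next new type is 11/(11−i).
E = 11/11 + 11/10 + 11/9 + 11/8 + 11/7 + 11/6 + 11/5 + 11/4 + 11/3 + 11/2 + 11/1 = 83711/2520.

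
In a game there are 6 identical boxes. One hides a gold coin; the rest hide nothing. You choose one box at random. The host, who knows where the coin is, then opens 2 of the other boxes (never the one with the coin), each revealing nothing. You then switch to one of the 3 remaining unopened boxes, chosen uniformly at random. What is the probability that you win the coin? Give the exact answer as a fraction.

Your original box holds the coin with probability 1/6, so the other 5 collectively hold it with probability 5/6.
The host can always find 2 empty boxes to open, so the reveals don't change that 5/6; it is now spread over the 3 remaining unopened boxes.
P(win by switching) = (5/6) · (1/3) = 5/18.

5/18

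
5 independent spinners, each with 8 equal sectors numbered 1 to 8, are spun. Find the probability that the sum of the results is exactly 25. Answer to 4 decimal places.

0.0679

There are 8^5 = 32768 equally likely outcomes.
The number of ordered 5-tuples from {1,…,8} summing to 25 is 2226.
P(sum = 25) = 2226/32768 = 1113/16384 ≈ 0.0679.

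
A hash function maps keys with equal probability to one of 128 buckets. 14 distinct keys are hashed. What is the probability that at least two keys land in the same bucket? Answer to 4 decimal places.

It's easier to compute the probability that all 14 are distinct.
P(all distinct) = 128/128 · 127/128 · ··· · 115/128 ≈ 0.4784.
So the probability of at least one match is 1 − 0.4784 = 0.5216.

0.5216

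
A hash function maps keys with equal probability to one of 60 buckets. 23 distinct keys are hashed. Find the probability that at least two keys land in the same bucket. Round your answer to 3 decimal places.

0.992

It's easier to compute the probability that all 23 are distinct.
P(all distinct) = 60/60 · 59/60 · ··· · 38/60 ≈ 0.008.
So the probability of at least one match is 1 − 0.008 = 0.992.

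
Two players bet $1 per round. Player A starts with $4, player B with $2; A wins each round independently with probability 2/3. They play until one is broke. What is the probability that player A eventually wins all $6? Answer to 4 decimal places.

0.9524

Let r = q/p = (1/3)/(2/3) = 1/2. The recurrence P(i) = p·P(i+1) + q·P(i−1) with P(0)=0, P(6)=1 gives P(i) = (1 − r^i)/(1 − r^6).
P(4) = (1 − (1/2)^4) / (1 − (1/2)^6) = 20/21 ≈ 0.9524.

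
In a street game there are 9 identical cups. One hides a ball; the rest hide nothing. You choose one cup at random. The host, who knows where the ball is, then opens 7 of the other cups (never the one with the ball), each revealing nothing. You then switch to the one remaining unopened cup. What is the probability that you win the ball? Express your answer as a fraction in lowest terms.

8/9

Your original cup holds the ball with probability 1/9, so the other 8 collectively hold it with probability 8/9.
The host can always find 7 empty cups to open, so the reveals don't change that 8/9; it is now spread over the 1 remaining unopened cup.
P(win by switching) = (8/9) · (1/1) = 8/9.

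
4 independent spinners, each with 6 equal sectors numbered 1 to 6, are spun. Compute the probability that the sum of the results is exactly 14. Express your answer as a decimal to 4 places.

There are 6^4 = 1296 equally likely outcomes.
The number of ordered 4-tuples from {1,…,6} summing to 14 is 146.
P(sum = 14) = 146/1296 = 73/648 ≈ 0.1127.

0.1127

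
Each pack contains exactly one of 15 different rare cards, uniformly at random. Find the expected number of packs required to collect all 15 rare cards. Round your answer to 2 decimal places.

49.77

After i distinct types are collected, each trial gives a new one with probability (15−i)/15, so the expected wait for the next new type is 15/(15−i).
E = 15/15 + 15/14 + 15/13 + 15/12 + 15/11 + 15/10 + 15/9 + 15/8 + 15/7 + 15/6 + 15/5 + 15/4 + 15/3 + 15/2 + 15/1 = 1195757/24024 ≈ 49.77.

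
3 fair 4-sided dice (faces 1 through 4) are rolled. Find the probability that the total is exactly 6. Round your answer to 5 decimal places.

There are 4^3 = 64 equally likely outcomes.
The number of ordered 3-tuples from {1,…,4} summing to 6 is 10.
P(sum = 6) = 10/64 = 5/32 ≈ 0.15625.

0.15625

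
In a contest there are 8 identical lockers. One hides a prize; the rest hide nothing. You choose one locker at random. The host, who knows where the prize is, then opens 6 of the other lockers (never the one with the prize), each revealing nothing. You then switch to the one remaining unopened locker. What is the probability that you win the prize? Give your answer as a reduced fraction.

Your original locker holds the prize with probability 1/8, so the other 7 collectively hold it with probability 7/8.
The host can always find 6 empty lockers to open, so the reveals don't change that 7/8; it is now spread over the 1 remaining unopened locker.
P(win by switching) = (7/8) · (1/1) = 7/8.

7/8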